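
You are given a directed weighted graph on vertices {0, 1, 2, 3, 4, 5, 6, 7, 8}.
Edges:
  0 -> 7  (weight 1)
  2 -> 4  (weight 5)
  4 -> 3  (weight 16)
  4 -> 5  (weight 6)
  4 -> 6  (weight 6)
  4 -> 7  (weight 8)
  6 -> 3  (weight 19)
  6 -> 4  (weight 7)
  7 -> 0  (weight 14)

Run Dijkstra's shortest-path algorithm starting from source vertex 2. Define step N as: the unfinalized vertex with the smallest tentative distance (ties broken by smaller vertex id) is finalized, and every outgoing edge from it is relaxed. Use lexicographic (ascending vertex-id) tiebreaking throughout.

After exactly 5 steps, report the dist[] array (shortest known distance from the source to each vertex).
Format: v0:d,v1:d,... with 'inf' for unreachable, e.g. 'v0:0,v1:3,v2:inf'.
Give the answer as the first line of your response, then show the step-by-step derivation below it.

v0:27,v1:inf,v2:0,v3:21,v4:5,v5:11,v6:11,v7:13,v8:inf

step 1: dist = v0:inf,v1:inf,v2:0,v3:inf,v4:5,v5:inf,v6:inf,v7:inf,v8:inf
step 2: dist = v0:inf,v1:inf,v2:0,v3:21,v4:5,v5:11,v6:11,v7:13,v8:inf
step 3: dist = v0:inf,v1:inf,v2:0,v3:21,v4:5,v5:11,v6:11,v7:13,v8:inf
step 4: dist = v0:inf,v1:inf,v2:0,v3:21,v4:5,v5:11,v6:11,v7:13,v8:inf
step 5: dist = v0:27,v1:inf,v2:0,v3:21,v4:5,v5:11,v6:11,v7:13,v8:inf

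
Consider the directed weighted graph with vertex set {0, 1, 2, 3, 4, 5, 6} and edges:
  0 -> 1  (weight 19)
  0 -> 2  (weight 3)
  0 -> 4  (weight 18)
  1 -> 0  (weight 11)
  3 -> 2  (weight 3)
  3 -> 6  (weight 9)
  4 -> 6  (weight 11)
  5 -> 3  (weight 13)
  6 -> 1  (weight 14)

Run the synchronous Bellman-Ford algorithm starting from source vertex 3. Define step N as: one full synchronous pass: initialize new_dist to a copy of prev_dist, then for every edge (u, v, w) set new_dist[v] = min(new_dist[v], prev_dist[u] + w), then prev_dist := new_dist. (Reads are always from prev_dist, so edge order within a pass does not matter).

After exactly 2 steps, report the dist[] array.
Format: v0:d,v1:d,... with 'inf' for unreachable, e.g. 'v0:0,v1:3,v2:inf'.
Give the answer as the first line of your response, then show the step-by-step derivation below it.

v0:inf,v1:23,v2:3,v3:0,v4:inf,v5:inf,v6:9

step 1: dist = v0:inf,v1:inf,v2:3,v3:0,v4:inf,v5:inf,v6:9
step 2: dist = v0:inf,v1:23,v2:3,v3:0,v4:inf,v5:inf,v6:9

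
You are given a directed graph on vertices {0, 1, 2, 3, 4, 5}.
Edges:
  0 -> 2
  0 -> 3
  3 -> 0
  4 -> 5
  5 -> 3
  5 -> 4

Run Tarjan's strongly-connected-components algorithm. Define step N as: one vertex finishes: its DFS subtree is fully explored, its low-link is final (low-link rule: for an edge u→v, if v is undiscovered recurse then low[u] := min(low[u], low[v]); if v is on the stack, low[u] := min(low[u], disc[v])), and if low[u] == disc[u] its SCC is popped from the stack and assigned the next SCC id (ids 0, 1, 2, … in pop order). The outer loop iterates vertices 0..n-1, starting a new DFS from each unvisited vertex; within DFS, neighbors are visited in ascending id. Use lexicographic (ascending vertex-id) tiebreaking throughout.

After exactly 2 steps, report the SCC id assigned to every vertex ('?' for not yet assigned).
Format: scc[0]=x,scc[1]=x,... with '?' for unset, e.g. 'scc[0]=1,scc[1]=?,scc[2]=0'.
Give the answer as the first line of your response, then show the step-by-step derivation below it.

scc[0]=?,scc[1]=?,scc[2]=0,scc[3]=?,scc[4]=?,scc[5]=?

step 1: low=(low[0]=0,low[1]=?,low[2]=1,low[3]=?,low[4]=?,low[5]=?); scc=(scc[0]=?,scc[1]=?,scc[2]=0,scc[3]=?,scc[4]=?,scc[5]=?)
step 2: low=(low[0]=0,low[1]=?,low[2]=1,low[3]=0,low[4]=?,low[5]=?); scc=(scc[0]=?,scc[1]=?,scc[2]=0,scc[3]=?,scc[4]=?,scc[5]=?)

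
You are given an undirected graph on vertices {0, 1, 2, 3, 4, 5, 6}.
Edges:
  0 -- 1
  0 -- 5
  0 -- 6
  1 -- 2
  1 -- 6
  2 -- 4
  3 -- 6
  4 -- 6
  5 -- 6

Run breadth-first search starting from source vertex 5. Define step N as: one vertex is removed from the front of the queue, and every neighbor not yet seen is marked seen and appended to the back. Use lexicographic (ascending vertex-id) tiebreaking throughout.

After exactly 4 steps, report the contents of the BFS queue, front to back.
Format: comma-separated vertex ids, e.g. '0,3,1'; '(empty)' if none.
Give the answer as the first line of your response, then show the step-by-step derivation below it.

3,4,2

step 1: dequeue 5; queue=[0,6]; order=5
step 2: dequeue 0; queue=[6,1]; order=5,0
step 3: dequeue 6; queue=[1,3,4]; order=5,0,6
step 4: dequeue 1; queue=[3,4,2]; order=5,0,6,1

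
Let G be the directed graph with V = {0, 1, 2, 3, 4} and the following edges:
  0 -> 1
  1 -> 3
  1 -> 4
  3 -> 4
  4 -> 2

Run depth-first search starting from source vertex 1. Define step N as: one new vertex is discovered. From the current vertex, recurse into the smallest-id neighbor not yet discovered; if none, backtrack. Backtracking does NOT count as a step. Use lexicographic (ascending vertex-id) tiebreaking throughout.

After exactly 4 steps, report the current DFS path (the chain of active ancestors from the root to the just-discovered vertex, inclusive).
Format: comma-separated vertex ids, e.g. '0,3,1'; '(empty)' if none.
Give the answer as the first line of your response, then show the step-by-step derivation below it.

1,3,4,2

step 1: discover 1; path=1; order=1
step 2: discover 3; path=1>3; order=1,3
step 3: discover 4; path=1>3>4; order=1,3,4
step 4: discover 2; path=1>3>4>2; order=1,3,4,2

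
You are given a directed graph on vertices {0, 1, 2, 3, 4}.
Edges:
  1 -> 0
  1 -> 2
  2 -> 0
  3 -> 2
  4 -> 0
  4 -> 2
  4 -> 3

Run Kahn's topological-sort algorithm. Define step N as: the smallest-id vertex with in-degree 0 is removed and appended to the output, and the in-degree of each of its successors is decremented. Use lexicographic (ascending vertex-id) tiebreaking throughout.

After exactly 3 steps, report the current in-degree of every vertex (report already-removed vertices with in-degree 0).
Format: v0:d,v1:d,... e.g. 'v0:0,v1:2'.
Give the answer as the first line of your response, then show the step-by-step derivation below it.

v0:1,v1:0,v2:0,v3:0,v4:0

step 1: output 1; order=[1]; indeg=(2,0,2,1,0)
step 2: output 4; order=[1,4]; indeg=(1,0,1,0,0)
step 3: output 3; order=[1,4,3]; indeg=(1,0,0,0,0)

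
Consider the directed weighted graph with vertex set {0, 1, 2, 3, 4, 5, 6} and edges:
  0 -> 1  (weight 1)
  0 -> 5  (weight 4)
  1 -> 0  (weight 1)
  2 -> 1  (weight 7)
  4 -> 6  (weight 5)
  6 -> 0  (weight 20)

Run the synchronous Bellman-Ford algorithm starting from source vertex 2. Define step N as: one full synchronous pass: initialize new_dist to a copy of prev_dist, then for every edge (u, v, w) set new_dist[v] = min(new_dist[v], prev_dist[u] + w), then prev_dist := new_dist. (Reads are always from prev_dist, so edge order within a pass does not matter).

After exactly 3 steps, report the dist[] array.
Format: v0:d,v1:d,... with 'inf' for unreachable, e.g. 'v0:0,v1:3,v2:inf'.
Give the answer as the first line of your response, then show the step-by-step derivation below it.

v0:8,v1:7,v2:0,v3:inf,v4:inf,v5:12,v6:inf

step 1: dist = v0:inf,v1:7,v2:0,v3:inf,v4:inf,v5:inf,v6:inf
step 2: dist = v0:8,v1:7,v2:0,v3:inf,v4:inf,v5:inf,v6:inf
step 3: dist = v0:8,v1:7,v2:0,v3:inf,v4:inf,v5:12,v6:inf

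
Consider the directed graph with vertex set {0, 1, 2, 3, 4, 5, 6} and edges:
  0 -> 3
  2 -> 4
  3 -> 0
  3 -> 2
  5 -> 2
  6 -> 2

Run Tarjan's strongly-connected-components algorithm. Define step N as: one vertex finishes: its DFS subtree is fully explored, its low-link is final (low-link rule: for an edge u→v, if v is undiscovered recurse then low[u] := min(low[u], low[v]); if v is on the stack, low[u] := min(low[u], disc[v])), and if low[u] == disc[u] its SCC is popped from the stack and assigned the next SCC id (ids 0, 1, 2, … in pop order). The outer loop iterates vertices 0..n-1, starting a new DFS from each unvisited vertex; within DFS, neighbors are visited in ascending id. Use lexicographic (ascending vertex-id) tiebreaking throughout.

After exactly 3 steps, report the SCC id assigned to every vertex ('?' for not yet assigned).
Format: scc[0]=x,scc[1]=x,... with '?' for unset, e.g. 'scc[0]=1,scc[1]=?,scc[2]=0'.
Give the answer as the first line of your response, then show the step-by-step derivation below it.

scc[0]=?,scc[1]=?,scc[2]=1,scc[3]=?,scc[4]=0,scc[5]=?,scc[6]=?

step 1: low=(low[0]=0,low[1]=?,low[2]=2,low[3]=0,low[4]=3,low[5]=?,low[6]=?); scc=(scc[0]=?,scc[1]=?,scc[2]=?,scc[3]=?,scc[4]=0,scc[5]=?,scc[6]=?)
step 2: low=(low[0]=0,low[1]=?,low[2]=2,low[3]=0,low[4]=3,low[5]=?,low[6]=?); scc=(scc[0]=?,scc[1]=?,scc[2]=1,scc[3]=?,scc[4]=0,scc[5]=?,scc[6]=?)
step 3: low=(low[0]=0,low[1]=?,low[2]=2,low[3]=0,low[4]=3,low[5]=?,low[6]=?); scc=(scc[0]=?,scc[1]=?,scc[2]=1,scc[3]=?,scc[4]=0,scc[5]=?,scc[6]=?)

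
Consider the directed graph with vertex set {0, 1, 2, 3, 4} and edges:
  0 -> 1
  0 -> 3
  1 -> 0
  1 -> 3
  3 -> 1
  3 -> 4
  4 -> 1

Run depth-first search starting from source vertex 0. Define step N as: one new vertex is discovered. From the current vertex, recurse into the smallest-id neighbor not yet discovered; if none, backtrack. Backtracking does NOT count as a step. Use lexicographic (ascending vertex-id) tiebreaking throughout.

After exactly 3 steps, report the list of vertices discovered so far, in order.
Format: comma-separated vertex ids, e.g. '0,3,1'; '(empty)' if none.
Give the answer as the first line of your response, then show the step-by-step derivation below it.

0,1,3

step 1: discover 0; path=0; order=0
step 2: discover 1; path=0>1; order=0,1
step 3: discover 3; path=0>1>3; order=0,1,3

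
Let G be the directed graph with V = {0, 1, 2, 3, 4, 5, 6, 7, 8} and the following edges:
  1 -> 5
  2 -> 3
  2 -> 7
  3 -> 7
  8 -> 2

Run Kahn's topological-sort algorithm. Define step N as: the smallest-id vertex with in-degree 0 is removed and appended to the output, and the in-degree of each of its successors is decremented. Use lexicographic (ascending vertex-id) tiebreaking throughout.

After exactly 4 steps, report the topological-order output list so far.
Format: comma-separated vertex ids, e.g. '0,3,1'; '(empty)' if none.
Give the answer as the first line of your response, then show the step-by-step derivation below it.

0,1,4,5

step 1: output 0; order=[0]; indeg=(0,0,1,1,0,1,0,2,0)
step 2: output 1; order=[0,1]; indeg=(0,0,1,1,0,0,0,2,0)
step 3: output 4; order=[0,1,4]; indeg=(0,0,1,1,0,0,0,2,0)
step 4: output 5; order=[0,1,4,5]; indeg=(0,0,1,1,0,0,0,2,0)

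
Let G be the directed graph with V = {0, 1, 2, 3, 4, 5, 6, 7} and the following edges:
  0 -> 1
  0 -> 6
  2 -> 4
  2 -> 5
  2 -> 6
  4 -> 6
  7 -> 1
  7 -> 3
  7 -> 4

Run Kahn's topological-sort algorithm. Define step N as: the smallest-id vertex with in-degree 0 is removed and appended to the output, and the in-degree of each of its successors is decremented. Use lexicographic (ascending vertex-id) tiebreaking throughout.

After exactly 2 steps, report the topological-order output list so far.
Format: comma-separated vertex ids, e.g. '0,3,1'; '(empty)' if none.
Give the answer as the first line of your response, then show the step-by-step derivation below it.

0,2

step 1: output 0; order=[0]; indeg=(0,1,0,1,2,1,2,0)
step 2: output 2; order=[0,2]; indeg=(0,1,0,1,1,0,1,0)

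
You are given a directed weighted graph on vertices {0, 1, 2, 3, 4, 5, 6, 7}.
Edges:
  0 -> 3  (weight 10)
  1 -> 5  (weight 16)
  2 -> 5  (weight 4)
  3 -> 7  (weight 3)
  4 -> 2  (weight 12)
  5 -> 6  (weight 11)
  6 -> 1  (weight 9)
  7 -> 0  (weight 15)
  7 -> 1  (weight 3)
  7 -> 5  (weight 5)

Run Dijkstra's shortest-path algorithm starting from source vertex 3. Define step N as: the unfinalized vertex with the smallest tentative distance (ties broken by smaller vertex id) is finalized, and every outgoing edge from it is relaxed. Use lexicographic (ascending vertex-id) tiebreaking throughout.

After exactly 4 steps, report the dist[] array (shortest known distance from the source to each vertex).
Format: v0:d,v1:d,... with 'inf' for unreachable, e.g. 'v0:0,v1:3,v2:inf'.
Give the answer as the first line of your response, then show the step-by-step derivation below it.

v0:18,v1:6,v2:inf,v3:0,v4:inf,v5:8,v6:19,v7:3

step 1: dist = v0:inf,v1:inf,v2:inf,v3:0,v4:inf,v5:inf,v6:inf,v7:3
step 2: dist = v0:18,v1:6,v2:inf,v3:0,v4:inf,v5:8,v6:inf,v7:3
step 3: dist = v0:18,v1:6,v2:inf,v3:0,v4:inf,v5:8,v6:inf,v7:3
step 4: dist = v0:18,v1:6,v2:inf,v3:0,v4:inf,v5:8,v6:19,v7:3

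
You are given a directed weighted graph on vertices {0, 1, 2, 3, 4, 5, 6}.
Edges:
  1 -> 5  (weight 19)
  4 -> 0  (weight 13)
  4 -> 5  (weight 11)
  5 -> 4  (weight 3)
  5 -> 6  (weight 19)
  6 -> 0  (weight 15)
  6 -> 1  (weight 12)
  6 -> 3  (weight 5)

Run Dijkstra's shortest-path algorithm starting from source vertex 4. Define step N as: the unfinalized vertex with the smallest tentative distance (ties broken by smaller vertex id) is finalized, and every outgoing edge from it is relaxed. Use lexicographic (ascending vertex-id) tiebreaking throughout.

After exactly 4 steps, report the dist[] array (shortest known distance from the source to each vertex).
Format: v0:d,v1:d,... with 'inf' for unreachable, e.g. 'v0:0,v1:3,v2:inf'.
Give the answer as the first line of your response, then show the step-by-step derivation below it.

v0:13,v1:42,v2:inf,v3:35,v4:0,v5:11,v6:30

step 1: dist = v0:13,v1:inf,v2:inf,v3:inf,v4:0,v5:11,v6:inf
step 2: dist = v0:13,v1:inf,v2:inf,v3:inf,v4:0,v5:11,v6:30
step 3: dist = v0:13,v1:inf,v2:inf,v3:inf,v4:0,v5:11,v6:30
step 4: dist = v0:13,v1:42,v2:inf,v3:35,v4:0,v5:11,v6:30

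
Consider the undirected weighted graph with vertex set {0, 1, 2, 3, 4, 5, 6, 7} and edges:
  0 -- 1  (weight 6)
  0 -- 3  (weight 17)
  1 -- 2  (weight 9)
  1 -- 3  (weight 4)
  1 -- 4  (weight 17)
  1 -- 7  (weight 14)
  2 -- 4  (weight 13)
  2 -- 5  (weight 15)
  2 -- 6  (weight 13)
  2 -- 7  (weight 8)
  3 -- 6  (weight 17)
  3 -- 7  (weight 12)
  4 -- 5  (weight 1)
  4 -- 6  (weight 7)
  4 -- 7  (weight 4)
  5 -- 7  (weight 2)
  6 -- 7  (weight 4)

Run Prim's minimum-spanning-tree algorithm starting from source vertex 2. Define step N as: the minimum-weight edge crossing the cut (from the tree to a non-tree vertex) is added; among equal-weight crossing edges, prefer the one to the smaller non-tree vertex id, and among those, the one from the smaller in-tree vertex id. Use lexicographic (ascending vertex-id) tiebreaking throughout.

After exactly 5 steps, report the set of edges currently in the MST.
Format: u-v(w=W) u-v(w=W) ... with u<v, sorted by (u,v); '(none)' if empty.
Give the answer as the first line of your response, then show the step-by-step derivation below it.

1-2(w=9) 2-7(w=8) 4-5(w=1) 5-7(w=2) 6-7(w=4)

step 1: add edge 2-7 (w=8); MST = {2-7(w=8)}
step 2: add edge 5-7 (w=2); MST = {2-7(w=8) 5-7(w=2)}
step 3: add edge 4-5 (w=1); MST = {2-7(w=8) 4-5(w=1) 5-7(w=2)}
step 4: add edge 6-7 (w=4); MST = {2-7(w=8) 4-5(w=1) 5-7(w=2) 6-7(w=4)}
step 5: add edge 1-2 (w=9); MST = {1-2(w=9) 2-7(w=8) 4-5(w=1) 5-7(w=2) 6-7(w=4)}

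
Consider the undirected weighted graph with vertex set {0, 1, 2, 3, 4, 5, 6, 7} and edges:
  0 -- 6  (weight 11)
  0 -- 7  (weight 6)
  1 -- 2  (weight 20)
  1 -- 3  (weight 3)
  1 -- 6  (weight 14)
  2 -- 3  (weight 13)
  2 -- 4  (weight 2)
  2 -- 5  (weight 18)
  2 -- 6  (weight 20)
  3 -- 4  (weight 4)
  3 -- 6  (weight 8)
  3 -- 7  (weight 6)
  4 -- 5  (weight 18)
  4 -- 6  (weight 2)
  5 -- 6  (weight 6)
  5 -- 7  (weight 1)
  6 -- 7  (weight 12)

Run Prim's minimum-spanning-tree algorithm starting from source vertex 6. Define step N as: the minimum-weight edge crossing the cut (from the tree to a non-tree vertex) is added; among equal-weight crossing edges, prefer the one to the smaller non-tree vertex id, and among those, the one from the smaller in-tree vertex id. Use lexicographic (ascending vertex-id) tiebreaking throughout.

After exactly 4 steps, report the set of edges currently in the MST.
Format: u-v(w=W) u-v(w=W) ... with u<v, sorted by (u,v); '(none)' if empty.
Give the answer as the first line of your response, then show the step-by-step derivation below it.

1-3(w=3) 2-4(w=2) 3-4(w=4) 4-6(w=2)

step 1: add edge 4-6 (w=2); MST = {4-6(w=2)}
step 2: add edge 2-4 (w=2); MST = {2-4(w=2) 4-6(w=2)}
step 3: add edge 3-4 (w=4); MST = {2-4(w=2) 3-4(w=4) 4-6(w=2)}
step 4: add edge 1-3 (w=3); MST = {1-3(w=3) 2-4(w=2) 3-4(w=4) 4-6(w=2)}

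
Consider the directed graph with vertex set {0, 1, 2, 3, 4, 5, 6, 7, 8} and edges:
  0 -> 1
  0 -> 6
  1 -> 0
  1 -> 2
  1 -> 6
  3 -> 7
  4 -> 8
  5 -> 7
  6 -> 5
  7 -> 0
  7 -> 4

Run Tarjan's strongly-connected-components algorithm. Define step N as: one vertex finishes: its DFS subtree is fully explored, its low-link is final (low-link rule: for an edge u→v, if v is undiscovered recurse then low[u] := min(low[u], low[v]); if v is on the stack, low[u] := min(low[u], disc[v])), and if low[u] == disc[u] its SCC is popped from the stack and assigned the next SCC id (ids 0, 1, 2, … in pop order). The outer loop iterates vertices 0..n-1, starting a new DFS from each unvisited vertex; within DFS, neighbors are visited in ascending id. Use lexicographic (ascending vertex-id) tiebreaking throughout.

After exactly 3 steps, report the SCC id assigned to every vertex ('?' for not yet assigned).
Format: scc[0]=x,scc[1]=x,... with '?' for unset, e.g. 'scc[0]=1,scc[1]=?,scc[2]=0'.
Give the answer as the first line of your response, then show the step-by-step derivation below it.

scc[0]=?,scc[1]=?,scc[2]=0,scc[3]=?,scc[4]=2,scc[5]=?,scc[6]=?,scc[7]=?,scc[8]=1

step 1: low=(low[0]=0,low[1]=0,low[2]=2,low[3]=?,low[4]=?,low[5]=?,low[6]=?,low[7]=?,low[8]=?); scc=(scc[0]=?,scc[1]=?,scc[2]=0,scc[3]=?,scc[4]=?,scc[5]=?,scc[6]=?,scc[7]=?,scc[8]=?)
step 2: low=(low[0]=0,low[1]=0,low[2]=2,low[3]=?,low[4]=6,low[5]=4,low[6]=3,low[7]=0,low[8]=7); scc=(scc[0]=?,scc[1]=?,scc[2]=0,scc[3]=?,scc[4]=?,scc[5]=?,scc[6]=?,scc[7]=?,scc[8]=1)
step 3: low=(low[0]=0,low[1]=0,low[2]=2,low[3]=?,low[4]=6,low[5]=4,low[6]=3,low[7]=0,low[8]=7); scc=(scc[0]=?,scc[1]=?,scc[2]=0,scc[3]=?,scc[4]=2,scc[5]=?,scc[6]=?,scc[7]=?,scc[8]=1)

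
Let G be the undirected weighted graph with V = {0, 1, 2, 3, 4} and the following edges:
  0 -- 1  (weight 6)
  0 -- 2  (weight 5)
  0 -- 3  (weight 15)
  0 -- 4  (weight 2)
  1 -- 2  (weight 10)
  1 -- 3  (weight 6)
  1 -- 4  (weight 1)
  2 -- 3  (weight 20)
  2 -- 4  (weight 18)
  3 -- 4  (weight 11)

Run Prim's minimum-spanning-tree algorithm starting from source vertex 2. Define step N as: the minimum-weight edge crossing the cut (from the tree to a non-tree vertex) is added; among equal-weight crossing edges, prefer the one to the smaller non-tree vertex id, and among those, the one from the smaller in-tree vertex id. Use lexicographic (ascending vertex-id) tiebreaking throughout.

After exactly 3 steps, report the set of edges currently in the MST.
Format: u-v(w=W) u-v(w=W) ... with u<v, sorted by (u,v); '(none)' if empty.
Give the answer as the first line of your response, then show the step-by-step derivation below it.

0-2(w=5) 0-4(w=2) 1-4(w=1)

step 1: add edge 0-2 (w=5); MST = {0-2(w=5)}
step 2: add edge 0-4 (w=2); MST = {0-2(w=5) 0-4(w=2)}
step 3: add edge 1-4 (w=1); MST = {0-2(w=5) 0-4(w=2) 1-4(w=1)}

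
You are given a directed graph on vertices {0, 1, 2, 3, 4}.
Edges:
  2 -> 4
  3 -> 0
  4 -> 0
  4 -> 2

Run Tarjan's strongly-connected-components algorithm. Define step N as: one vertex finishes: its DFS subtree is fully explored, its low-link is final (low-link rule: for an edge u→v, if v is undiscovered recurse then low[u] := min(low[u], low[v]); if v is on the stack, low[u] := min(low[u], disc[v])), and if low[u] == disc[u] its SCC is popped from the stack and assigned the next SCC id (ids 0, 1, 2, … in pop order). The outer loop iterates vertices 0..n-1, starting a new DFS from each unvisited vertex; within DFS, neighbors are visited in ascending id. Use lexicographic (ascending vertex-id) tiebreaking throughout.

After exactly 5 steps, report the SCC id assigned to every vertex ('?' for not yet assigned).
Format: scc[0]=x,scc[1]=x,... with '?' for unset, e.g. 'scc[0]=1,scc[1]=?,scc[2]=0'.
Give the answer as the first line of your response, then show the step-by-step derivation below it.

scc[0]=0,scc[1]=1,scc[2]=2,scc[3]=3,scc[4]=2

step 1: low=(low[0]=0,low[1]=?,low[2]=?,low[3]=?,low[4]=?); scc=(scc[0]=0,scc[1]=?,scc[2]=?,scc[3]=?,scc[4]=?)
step 2: low=(low[0]=0,low[1]=1,low[2]=?,low[3]=?,low[4]=?); scc=(scc[0]=0,scc[1]=1,scc[2]=?,scc[3]=?,scc[4]=?)
step 3: low=(low[0]=0,low[1]=1,low[2]=2,low[3]=?,low[4]=2); scc=(scc[0]=0,scc[1]=1,scc[2]=?,scc[3]=?,scc[4]=?)
step 4: low=(low[0]=0,low[1]=1,low[2]=2,low[3]=?,low[4]=2); scc=(scc[0]=0,scc[1]=1,scc[2]=2,scc[3]=?,scc[4]=2)
step 5: low=(low[0]=0,low[1]=1,low[2]=2,low[3]=4,low[4]=2); scc=(scc[0]=0,scc[1]=1,scc[2]=2,scc[3]=3,scc[4]=2)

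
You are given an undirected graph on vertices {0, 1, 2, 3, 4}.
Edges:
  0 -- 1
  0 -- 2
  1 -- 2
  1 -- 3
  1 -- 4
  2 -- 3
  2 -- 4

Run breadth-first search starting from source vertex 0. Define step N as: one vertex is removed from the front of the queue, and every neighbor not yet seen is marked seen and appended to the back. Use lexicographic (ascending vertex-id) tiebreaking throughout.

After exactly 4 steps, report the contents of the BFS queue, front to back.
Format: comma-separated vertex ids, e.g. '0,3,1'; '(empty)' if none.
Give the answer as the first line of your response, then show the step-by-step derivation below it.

4

step 1: dequeue 0; queue=[1,2]; order=0
step 2: dequeue 1; queue=[2,3,4]; order=0,1
step 3: dequeue 2; queue=[3,4]; order=0,1,2
step 4: dequeue 3; queue=[4]; order=0,1,2,3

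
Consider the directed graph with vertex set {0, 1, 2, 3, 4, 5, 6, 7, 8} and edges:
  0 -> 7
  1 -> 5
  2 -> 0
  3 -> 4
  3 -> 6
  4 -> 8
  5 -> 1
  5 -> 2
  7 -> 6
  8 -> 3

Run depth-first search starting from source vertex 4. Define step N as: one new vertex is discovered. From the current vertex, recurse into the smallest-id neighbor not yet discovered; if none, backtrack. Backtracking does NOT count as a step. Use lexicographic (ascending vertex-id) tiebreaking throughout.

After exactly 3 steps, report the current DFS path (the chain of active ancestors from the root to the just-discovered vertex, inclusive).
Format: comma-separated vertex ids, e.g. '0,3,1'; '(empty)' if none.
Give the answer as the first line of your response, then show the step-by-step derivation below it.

4,8,3

step 1: discover 4; path=4; order=4
step 2: discover 8; path=4>8; order=4,8
step 3: discover 3; path=4>8>3; order=4,8,3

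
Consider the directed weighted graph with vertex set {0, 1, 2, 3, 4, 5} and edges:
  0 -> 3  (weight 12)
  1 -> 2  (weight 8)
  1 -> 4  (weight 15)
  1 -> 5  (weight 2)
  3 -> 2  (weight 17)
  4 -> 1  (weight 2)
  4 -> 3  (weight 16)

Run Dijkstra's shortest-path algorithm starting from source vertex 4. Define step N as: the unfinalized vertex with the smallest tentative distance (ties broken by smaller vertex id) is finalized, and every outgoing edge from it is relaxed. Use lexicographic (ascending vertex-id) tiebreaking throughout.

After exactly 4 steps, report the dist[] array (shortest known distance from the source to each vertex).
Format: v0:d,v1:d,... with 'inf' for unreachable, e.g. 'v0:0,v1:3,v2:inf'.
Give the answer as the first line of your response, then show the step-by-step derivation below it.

v0:inf,v1:2,v2:10,v3:16,v4:0,v5:4

step 1: dist = v0:inf,v1:2,v2:inf,v3:16,v4:0,v5:inf
step 2: dist = v0:inf,v1:2,v2:10,v3:16,v4:0,v5:4
step 3: dist = v0:inf,v1:2,v2:10,v3:16,v4:0,v5:4
step 4: dist = v0:inf,v1:2,v2:10,v3:16,v4:0,v5:4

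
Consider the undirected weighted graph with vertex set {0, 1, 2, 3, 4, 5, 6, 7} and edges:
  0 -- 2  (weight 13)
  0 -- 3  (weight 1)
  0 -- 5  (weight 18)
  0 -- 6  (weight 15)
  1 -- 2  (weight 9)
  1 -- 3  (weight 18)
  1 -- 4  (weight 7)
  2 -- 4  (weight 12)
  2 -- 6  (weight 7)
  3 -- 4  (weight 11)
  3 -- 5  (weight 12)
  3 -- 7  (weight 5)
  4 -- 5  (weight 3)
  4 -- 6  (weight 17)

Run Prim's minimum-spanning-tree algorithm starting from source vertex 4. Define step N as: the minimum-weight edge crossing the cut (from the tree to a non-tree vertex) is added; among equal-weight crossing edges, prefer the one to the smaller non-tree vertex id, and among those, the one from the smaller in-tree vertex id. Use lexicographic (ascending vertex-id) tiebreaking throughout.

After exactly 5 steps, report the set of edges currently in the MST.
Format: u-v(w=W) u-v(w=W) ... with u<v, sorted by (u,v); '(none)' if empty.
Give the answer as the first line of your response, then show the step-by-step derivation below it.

1-2(w=9) 1-4(w=7) 2-6(w=7) 3-4(w=11) 4-5(w=3)

step 1: add edge 4-5 (w=3); MST = {4-5(w=3)}
step 2: add edge 1-4 (w=7); MST = {1-4(w=7) 4-5(w=3)}
step 3: add edge 1-2 (w=9); MST = {1-2(w=9) 1-4(w=7) 4-5(w=3)}
step 4: add edge 2-6 (w=7); MST = {1-2(w=9) 1-4(w=7) 2-6(w=7) 4-5(w=3)}
step 5: add edge 3-4 (w=11); MST = {1-2(w=9) 1-4(w=7) 2-6(w=7) 3-4(w=11) 4-5(w=3)}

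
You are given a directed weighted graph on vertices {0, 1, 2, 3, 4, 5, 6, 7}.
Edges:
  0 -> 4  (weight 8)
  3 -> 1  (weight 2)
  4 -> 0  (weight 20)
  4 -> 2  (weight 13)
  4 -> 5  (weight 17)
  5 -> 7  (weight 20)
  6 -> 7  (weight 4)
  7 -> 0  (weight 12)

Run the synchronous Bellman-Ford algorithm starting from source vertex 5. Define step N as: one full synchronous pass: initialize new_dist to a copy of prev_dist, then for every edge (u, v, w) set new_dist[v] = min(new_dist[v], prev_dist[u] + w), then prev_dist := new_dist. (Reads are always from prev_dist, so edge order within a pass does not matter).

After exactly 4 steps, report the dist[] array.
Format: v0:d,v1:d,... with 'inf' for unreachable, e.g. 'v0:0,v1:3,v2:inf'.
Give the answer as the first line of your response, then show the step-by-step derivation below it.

v0:32,v1:inf,v2:53,v3:inf,v4:40,v5:0,v6:inf,v7:20

step 1: dist = v0:inf,v1:inf,v2:inf,v3:inf,v4:inf,v5:0,v6:inf,v7:20
step 2: dist = v0:32,v1:inf,v2:inf,v3:inf,v4:inf,v5:0,v6:inf,v7:20
step 3: dist = v0:32,v1:inf,v2:inf,v3:inf,v4:40,v5:0,v6:inf,v7:20
step 4: dist = v0:32,v1:inf,v2:53,v3:inf,v4:40,v5:0,v6:inf,v7:20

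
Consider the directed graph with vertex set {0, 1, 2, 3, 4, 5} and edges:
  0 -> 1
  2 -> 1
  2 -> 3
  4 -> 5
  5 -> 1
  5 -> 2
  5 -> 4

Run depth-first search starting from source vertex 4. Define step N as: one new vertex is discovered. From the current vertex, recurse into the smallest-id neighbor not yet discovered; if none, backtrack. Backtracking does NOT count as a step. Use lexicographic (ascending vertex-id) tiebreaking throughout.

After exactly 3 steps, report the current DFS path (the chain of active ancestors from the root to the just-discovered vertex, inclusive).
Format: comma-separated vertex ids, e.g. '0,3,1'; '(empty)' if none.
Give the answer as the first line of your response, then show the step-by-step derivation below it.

4,5,1

step 1: discover 4; path=4; order=4
step 2: discover 5; path=4>5; order=4,5
step 3: discover 1; path=4>5>1; order=4,5,1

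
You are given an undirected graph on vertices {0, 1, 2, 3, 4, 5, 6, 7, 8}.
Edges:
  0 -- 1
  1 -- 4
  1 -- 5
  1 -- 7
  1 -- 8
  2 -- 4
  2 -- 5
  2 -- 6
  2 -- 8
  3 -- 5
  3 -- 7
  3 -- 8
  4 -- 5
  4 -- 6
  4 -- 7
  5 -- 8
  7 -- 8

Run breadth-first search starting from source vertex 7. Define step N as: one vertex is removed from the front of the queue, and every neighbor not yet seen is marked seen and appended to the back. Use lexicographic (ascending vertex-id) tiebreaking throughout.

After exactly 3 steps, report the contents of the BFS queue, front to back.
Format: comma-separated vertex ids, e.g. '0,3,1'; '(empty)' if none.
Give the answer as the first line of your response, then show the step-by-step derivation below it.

4,8,0,5

step 1: dequeue 7; queue=[1,3,4,8]; order=7
step 2: dequeue 1; queue=[3,4,8,0,5]; order=7,1
step 3: dequeue 3; queue=[4,8,0,5]; order=7,1,3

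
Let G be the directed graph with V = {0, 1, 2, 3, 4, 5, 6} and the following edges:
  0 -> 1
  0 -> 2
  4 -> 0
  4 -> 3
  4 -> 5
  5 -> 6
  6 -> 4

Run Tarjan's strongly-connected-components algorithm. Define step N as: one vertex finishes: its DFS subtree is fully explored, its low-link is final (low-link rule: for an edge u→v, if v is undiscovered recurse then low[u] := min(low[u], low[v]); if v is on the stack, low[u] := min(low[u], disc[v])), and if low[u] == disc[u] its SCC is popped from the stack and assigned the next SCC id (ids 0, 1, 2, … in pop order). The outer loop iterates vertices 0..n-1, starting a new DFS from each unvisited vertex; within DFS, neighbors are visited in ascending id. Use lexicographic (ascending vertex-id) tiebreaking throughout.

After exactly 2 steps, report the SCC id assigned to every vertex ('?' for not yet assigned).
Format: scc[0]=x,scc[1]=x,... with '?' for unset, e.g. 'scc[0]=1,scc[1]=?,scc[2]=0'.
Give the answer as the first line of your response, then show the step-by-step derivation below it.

scc[0]=?,scc[1]=0,scc[2]=1,scc[3]=?,scc[4]=?,scc[5]=?,scc[6]=?

step 1: low=(low[0]=0,low[1]=1,low[2]=?,low[3]=?,low[4]=?,low[5]=?,low[6]=?); scc=(scc[0]=?,scc[1]=0,scc[2]=?,scc[3]=?,scc[4]=?,scc[5]=?,scc[6]=?)
step 2: low=(low[0]=0,low[1]=1,low[2]=2,low[3]=?,low[4]=?,low[5]=?,low[6]=?); scc=(scc[0]=?,scc[1]=0,scc[2]=1,scc[3]=?,scc[4]=?,scc[5]=?,scc[6]=?)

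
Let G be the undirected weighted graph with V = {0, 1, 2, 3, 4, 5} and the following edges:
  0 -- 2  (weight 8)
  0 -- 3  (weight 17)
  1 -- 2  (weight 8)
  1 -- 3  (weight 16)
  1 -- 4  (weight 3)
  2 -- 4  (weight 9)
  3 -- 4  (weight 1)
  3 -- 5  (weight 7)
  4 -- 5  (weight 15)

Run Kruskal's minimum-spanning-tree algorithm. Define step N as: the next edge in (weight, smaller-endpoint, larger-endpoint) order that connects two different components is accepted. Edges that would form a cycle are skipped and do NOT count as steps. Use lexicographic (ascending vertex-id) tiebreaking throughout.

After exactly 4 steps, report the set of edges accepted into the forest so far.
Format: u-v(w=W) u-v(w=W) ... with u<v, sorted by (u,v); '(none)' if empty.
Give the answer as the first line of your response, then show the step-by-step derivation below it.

0-2(w=8) 1-4(w=3) 3-4(w=1) 3-5(w=7)

step 1: add edge 3-4 (w=1); MST = {3-4(w=1)}
step 2: add edge 1-4 (w=3); MST = {1-4(w=3) 3-4(w=1)}
step 3: add edge 3-5 (w=7); MST = {1-4(w=3) 3-4(w=1) 3-5(w=7)}
step 4: add edge 0-2 (w=8); MST = {0-2(w=8) 1-4(w=3) 3-4(w=1) 3-5(w=7)}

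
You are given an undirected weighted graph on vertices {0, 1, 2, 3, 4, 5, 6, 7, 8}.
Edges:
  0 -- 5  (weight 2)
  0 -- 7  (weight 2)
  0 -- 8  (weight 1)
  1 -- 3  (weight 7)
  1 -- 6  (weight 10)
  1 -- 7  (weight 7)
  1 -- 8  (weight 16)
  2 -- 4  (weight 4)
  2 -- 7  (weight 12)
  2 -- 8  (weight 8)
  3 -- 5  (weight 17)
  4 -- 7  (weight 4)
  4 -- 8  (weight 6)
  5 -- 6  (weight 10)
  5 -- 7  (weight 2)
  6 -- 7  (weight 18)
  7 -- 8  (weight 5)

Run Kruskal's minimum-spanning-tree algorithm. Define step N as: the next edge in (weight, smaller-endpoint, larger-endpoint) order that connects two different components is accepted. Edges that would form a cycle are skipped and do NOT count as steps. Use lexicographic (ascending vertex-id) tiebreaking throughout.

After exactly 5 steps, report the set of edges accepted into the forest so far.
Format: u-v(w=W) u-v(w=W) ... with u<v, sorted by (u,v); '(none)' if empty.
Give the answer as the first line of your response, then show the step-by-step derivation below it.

0-5(w=2) 0-7(w=2) 0-8(w=1) 2-4(w=4) 4-7(w=4)

step 1: add edge 0-8 (w=1); MST = {0-8(w=1)}
step 2: add edge 0-5 (w=2); MST = {0-5(w=2) 0-8(w=1)}
step 3: add edge 0-7 (w=2); MST = {0-5(w=2) 0-7(w=2) 0-8(w=1)}
step 4: add edge 2-4 (w=4); MST = {0-5(w=2) 0-7(w=2) 0-8(w=1) 2-4(w=4)}
step 5: add edge 4-7 (w=4); MST = {0-5(w=2) 0-7(w=2) 0-8(w=1) 2-4(w=4) 4-7(w=4)}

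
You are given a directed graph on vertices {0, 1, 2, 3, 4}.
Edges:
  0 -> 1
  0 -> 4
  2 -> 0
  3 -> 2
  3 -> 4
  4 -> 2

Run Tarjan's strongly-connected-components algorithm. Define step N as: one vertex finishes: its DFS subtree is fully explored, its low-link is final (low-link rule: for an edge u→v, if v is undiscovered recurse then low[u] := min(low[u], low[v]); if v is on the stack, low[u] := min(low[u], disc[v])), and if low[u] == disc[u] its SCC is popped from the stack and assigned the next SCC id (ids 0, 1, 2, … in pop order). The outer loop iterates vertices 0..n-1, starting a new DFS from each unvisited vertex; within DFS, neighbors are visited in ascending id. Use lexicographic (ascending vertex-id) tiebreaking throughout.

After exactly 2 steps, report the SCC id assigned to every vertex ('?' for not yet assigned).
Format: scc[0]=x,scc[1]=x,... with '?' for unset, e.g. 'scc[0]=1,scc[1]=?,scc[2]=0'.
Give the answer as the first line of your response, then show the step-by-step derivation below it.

scc[0]=?,scc[1]=0,scc[2]=?,scc[3]=?,scc[4]=?

step 1: low=(low[0]=0,low[1]=1,low[2]=?,low[3]=?,low[4]=?); scc=(scc[0]=?,scc[1]=0,scc[2]=?,scc[3]=?,scc[4]=?)
step 2: low=(low[0]=0,low[1]=1,low[2]=0,low[3]=?,low[4]=2); scc=(scc[0]=?,scc[1]=0,scc[2]=?,scc[3]=?,scc[4]=?)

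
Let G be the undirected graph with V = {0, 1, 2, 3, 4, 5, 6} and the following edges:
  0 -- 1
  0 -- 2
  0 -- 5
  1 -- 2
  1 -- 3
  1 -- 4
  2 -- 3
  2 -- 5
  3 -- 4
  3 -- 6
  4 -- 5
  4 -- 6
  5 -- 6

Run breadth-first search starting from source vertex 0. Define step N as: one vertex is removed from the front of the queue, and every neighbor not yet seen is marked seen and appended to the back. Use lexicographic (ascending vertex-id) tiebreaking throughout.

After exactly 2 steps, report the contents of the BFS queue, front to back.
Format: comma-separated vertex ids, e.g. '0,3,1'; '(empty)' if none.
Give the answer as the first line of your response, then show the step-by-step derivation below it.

2,5,3,4

step 1: dequeue 0; queue=[1,2,5]; order=0
step 2: dequeue 1; queue=[2,5,3,4]; order=0,1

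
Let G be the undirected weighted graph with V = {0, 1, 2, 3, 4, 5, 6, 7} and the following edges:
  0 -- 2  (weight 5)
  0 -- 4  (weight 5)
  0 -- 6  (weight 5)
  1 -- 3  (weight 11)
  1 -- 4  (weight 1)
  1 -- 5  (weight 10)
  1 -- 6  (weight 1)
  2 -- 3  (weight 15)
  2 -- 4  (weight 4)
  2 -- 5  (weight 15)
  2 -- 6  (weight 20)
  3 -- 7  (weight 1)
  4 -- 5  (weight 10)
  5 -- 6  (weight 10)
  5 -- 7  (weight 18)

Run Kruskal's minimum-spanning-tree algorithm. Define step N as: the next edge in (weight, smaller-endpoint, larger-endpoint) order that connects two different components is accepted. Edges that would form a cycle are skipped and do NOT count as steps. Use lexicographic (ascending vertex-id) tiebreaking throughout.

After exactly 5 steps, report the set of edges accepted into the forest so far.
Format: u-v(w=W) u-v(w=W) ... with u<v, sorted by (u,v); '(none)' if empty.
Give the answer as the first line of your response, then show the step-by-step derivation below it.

0-2(w=5) 1-4(w=1) 1-6(w=1) 2-4(w=4) 3-7(w=1)

step 1: add edge 1-4 (w=1); MST = {1-4(w=1)}
step 2: add edge 1-6 (w=1); MST = {1-4(w=1) 1-6(w=1)}
step 3: add edge 3-7 (w=1); MST = {1-4(w=1) 1-6(w=1) 3-7(w=1)}
step 4: add edge 2-4 (w=4); MST = {1-4(w=1) 1-6(w=1) 2-4(w=4) 3-7(w=1)}
step 5: add edge 0-2 (w=5); MST = {0-2(w=5) 1-4(w=1) 1-6(w=1) 2-4(w=4) 3-7(w=1)}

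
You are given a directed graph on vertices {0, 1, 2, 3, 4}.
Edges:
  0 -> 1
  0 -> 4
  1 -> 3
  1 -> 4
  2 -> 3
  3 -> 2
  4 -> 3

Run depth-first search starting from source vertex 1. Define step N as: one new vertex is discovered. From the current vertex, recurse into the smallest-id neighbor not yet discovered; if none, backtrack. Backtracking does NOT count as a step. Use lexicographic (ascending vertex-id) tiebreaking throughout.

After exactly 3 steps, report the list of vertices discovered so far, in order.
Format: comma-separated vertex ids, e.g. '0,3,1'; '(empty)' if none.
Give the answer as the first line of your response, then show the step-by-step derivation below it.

1,3,2

step 1: discover 1; path=1; order=1
step 2: discover 3; path=1>3; order=1,3
step 3: discover 2; path=1>3>2; order=1,3,2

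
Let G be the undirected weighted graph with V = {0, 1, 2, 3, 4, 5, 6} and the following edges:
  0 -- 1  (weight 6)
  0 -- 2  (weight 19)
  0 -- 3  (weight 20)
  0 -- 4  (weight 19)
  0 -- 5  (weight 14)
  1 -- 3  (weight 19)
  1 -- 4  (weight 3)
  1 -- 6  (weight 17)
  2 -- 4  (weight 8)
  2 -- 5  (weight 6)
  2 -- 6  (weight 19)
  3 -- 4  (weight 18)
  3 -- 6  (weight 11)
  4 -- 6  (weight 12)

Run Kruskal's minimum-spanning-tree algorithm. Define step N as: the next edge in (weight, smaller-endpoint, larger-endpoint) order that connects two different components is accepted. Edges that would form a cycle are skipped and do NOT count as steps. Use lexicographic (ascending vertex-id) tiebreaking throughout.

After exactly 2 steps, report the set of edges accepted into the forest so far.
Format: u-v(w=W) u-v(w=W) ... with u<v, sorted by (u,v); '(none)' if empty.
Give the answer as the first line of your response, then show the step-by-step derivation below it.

0-1(w=6) 1-4(w=3)

step 1: add edge 1-4 (w=3); MST = {1-4(w=3)}
step 2: add edge 0-1 (w=6); MST = {0-1(w=6) 1-4(w=3)}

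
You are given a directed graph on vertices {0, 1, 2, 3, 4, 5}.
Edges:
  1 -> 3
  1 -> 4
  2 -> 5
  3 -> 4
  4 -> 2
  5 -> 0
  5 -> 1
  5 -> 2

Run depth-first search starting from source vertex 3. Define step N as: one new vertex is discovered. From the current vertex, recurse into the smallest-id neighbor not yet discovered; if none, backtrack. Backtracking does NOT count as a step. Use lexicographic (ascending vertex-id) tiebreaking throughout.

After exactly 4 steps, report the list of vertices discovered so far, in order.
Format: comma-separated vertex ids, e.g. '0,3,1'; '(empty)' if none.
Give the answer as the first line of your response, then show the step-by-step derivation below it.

3,4,2,5

step 1: discover 3; path=3; order=3
step 2: discover 4; path=3>4; order=3,4
step 3: discover 2; path=3>4>2; order=3,4,2
step 4: discover 5; path=3>4>2>5; order=3,4,2,5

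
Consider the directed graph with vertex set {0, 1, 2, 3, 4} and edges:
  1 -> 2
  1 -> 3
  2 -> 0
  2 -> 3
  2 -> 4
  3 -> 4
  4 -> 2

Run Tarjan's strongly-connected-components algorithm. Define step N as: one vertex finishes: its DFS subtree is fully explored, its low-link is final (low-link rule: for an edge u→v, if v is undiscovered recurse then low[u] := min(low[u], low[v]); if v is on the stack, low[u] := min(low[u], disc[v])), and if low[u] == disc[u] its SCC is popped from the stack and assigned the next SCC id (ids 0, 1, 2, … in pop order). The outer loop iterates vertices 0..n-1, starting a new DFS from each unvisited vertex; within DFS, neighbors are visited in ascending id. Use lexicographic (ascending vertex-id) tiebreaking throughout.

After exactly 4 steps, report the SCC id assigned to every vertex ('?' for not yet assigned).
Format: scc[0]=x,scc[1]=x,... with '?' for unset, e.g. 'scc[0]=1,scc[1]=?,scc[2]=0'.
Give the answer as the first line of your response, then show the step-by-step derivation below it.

scc[0]=0,scc[1]=?,scc[2]=1,scc[3]=1,scc[4]=1

step 1: low=(low[0]=0,low[1]=?,low[2]=?,low[3]=?,low[4]=?); scc=(scc[0]=0,scc[1]=?,scc[2]=?,scc[3]=?,scc[4]=?)
step 2: low=(low[0]=0,low[1]=1,low[2]=2,low[3]=3,low[4]=2); scc=(scc[0]=0,scc[1]=?,scc[2]=?,scc[3]=?,scc[4]=?)
step 3: low=(low[0]=0,low[1]=1,low[2]=2,low[3]=2,low[4]=2); scc=(scc[0]=0,scc[1]=?,scc[2]=?,scc[3]=?,scc[4]=?)
step 4: low=(low[0]=0,low[1]=1,low[2]=2,low[3]=2,low[4]=2); scc=(scc[0]=0,scc[1]=?,scc[2]=1,scc[3]=1,scc[4]=1)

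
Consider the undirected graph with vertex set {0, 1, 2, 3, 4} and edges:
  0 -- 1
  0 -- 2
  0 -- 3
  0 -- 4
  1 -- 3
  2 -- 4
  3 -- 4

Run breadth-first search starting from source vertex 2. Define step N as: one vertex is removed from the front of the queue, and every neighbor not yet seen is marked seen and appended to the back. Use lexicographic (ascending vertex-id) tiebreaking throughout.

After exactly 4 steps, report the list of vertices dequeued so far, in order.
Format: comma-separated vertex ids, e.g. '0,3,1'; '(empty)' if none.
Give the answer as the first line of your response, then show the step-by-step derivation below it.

2,0,4,1

step 1: dequeue 2; queue=[0,4]; order=2
step 2: dequeue 0; queue=[4,1,3]; order=2,0
step 3: dequeue 4; queue=[1,3]; order=2,0,4
step 4: dequeue 1; queue=[3]; order=2,0,4,1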